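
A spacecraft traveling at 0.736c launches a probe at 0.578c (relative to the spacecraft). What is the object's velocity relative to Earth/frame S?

u = (u' + v)/(1 + u'v/c²)
Numerator: 0.578 + 0.736 = 1.314
Denominator: 1 + 0.425408 = 1.425408
u = 1.314/1.425408 = 0.9218c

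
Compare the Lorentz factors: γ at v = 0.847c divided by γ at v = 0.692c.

γ₁ = 1/√(1 - 0.847²) = 1.881
γ₂ = 1/√(1 - 0.692²) = 1.385
γ₁/γ₂ = 1.881/1.385 = 1.358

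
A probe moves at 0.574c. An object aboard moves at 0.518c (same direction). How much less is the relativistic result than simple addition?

Classical: u' + v = 0.518 + 0.574 = 1.092c
Relativistic: u = (0.518 + 0.574)/(1 + 0.297332) = 1.092/1.297332 = 0.8417c
Difference: 1.092 - 0.8417 = 0.2503c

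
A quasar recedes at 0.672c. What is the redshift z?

β = 0.672
(1+β)/(1-β) = 1.672/0.328 = 5.098
√(5.098) = 2.258
z = 2.258 - 1 = 1.258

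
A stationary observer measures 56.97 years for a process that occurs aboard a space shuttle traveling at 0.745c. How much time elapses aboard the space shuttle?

Dilated time Δt = 56.97 years
γ = 1/√(1 - 0.745²) = 1.4991
Δt₀ = Δt/γ = 56.97/1.4991 = 38.00 years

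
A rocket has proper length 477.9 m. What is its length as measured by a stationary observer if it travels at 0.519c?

Proper length L₀ = 477.9 m
γ = 1/√(1 - 0.519²) = 1.170
L = L₀/γ = 477.9/1.170 = 408.5 m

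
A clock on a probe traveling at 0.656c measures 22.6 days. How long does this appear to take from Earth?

Proper time Δt₀ = 22.6 days
γ = 1/√(1 - 0.656²) = 1.3249
Δt = γΔt₀ = 1.3249 × 22.6 = 29.94 days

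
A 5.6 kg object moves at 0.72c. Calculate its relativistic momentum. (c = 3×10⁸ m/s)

γ = 1/√(1 - 0.72²) = 1.441
v = 0.72 × 3×10⁸ = 2.160×10⁸ m/s
p = γmv = 1.441 × 5.6 × 2.160×10⁸ = 1.743×10⁹ kg·m/s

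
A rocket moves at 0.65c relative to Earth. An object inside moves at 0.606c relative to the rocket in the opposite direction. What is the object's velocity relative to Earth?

Object's velocity in rocket frame is u' = -0.606c
u = (u' + v)/(1 + u'v/c²) = (v - 0.606)/(1 - 0.606·v/c²)
Numerator: 0.65 - 0.606 = 0.044
Denominator: 1 - 0.3939 = 0.6061
u = 0.044/0.6061 = 0.07260c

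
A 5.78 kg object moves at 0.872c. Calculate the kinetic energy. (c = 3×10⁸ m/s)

γ = 1/√(1 - 0.872²) = 2.0429
γ - 1 = 1.0429
KE = (γ-1)mc² = 1.0429 × 5.78 × (3×10⁸)² = 5.425×10¹⁷ J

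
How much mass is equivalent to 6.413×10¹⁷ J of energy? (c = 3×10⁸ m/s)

From E = mc², we get m = E/c²
c² = (3×10⁸)² = 9×10¹⁶ m²/s²
m = 6.413×10¹⁷ / 9×10¹⁶ = 7.126 kg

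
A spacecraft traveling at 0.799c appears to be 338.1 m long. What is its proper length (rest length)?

Contracted length L = 338.1 m
γ = 1/√(1 - 0.799²) = 1.663
L₀ = γL = 1.663 × 338.1 = 562.3 m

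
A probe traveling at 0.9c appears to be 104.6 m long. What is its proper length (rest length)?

Contracted length L = 104.6 m
γ = 1/√(1 - 0.9²) = 2.294
L₀ = γL = 2.294 × 104.6 = 240.0 m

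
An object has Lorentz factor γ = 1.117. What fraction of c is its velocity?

From γ = 1/√(1 - v²/c²):
1/γ² = 1/1.117² = 0.80148
v²/c² = 1 - 0.80148 = 0.19852
v/c = √(0.19852) = 0.4456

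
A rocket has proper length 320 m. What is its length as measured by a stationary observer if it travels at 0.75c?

Proper length L₀ = 320 m
γ = 1/√(1 - 0.75²) = 1.5119
L = L₀/γ = 320/1.5119 = 211.7 m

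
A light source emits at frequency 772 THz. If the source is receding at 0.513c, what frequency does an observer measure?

β = v/c = 0.513
(1-β)/(1+β) = 0.487/1.513 = 0.32188
Doppler factor = √(0.32188) = 0.5673
f_obs = 772 × 0.5673 = 438.0 THz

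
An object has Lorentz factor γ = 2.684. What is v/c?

From γ = 1/√(1 - v²/c²):
1/γ² = 1/2.684² = 0.1388
v²/c² = 1 - 0.1388 = 0.8612
v/c = √(0.8612) = 0.9280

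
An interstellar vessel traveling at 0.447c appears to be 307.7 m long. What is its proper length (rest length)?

Contracted length L = 307.7 m
γ = 1/√(1 - 0.447²) = 1.118
L₀ = γL = 1.118 × 307.7 = 344.0 m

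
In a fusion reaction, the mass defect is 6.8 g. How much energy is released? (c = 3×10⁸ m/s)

Convert mass defect: Δm = 6.8 g = 0.0068 kg
E = Δm·c² = 0.0068 × (3×10⁸)²
= 0.0068 × 9×10¹⁶ = 6.120×10¹⁴ J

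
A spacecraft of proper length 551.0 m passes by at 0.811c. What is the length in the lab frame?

Proper length L₀ = 551.0 m
γ = 1/√(1 - 0.811²) = 1.709
L = L₀/γ = 551.0/1.709 = 322.4 m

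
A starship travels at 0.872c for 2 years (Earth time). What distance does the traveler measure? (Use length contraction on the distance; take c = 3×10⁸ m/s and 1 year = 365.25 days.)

Earth distance: d = v × t = 0.872c × 2 yr = 1.6511×10¹⁶ m
γ = 2.0429
d' = d/γ = 1.6511×10¹⁶/2.0429 = 8.082×10¹⁵ m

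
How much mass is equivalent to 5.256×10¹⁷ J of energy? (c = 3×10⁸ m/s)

From E = mc², we get m = E/c²
c² = (3×10⁸)² = 9×10¹⁶ m²/s²
m = 5.256×10¹⁷ / 9×10¹⁶ = 5.840 kg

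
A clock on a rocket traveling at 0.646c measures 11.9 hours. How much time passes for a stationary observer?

Proper time Δt₀ = 11.9 hours
γ = 1/√(1 - 0.646²) = 1.310
Δt = γΔt₀ = 1.310 × 11.9 = 15.59 hours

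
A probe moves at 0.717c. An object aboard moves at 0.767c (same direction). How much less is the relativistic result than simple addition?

Classical: u' + v = 0.767 + 0.717 = 1.484c
Relativistic: u = (0.767 + 0.717)/(1 + 0.549939) = 1.484/1.549939 = 0.9575c
Difference: 1.484 - 0.9575 = 0.5265c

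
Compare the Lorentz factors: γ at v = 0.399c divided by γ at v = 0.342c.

γ₁ = 1/√(1 - 0.399²) = 1.091
γ₂ = 1/√(1 - 0.342²) = 1.064
γ₁/γ₂ = 1.091/1.064 = 1.025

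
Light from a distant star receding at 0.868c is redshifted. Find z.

β = 0.868
(1+β)/(1-β) = 1.868/0.132 = 14.15
√(14.15) = 3.762
z = 3.762 - 1 = 2.762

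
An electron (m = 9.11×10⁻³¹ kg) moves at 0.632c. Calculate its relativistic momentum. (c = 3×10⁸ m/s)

γ = 1/√(1 - 0.632²) = 1.2904
v = 0.632 × 3×10⁸ = 1.896×10⁸ m/s
p = γmv = 1.2904 × 9.11×10⁻³¹ × 1.896×10⁸ = 2.229×10⁻²² kg·m/s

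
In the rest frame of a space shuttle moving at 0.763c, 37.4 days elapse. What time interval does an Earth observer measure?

Proper time Δt₀ = 37.4 days
γ = 1/√(1 - 0.763²) = 1.547
Δt = γΔt₀ = 1.547 × 37.4 = 57.86 days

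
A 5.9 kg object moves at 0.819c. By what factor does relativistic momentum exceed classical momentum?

p_rel = γmv, p_class = mv
Ratio = γ = 1/√(1 - 0.819²) = 1.743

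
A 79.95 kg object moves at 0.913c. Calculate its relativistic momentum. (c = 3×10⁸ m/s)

γ = 1/√(1 - 0.913²) = 2.4512
v = 0.913 × 3×10⁸ = 2.739×10⁸ m/s
p = γmv = 2.4512 × 79.95 × 2.739×10⁸ = 5.368×10¹⁰ kg·m/s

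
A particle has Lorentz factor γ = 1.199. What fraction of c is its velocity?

From γ = 1/√(1 - v²/c²):
1/γ² = 1/1.199² = 0.6956
v²/c² = 1 - 0.6956 = 0.3044
v/c = √(0.3044) = 0.5517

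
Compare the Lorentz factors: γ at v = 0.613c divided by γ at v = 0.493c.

γ₁ = 1/√(1 - 0.613²) = 1.2657
γ₂ = 1/√(1 - 0.493²) = 1.1494
γ₁/γ₂ = 1.2657/1.1494 = 1.101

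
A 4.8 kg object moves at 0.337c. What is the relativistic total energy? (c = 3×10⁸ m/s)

γ = 1/√(1 - 0.337²) = 1.062
mc² = 4.8 × (3×10⁸)² = 4.320×10¹⁷ J
E = γmc² = 1.062 × 4.320×10¹⁷ = 4.588×10¹⁷ J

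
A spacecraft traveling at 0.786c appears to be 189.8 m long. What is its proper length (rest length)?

Contracted length L = 189.8 m
γ = 1/√(1 - 0.786²) = 1.6175
L₀ = γL = 1.6175 × 189.8 = 307.0 m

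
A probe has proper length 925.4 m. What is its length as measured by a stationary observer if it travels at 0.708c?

Proper length L₀ = 925.4 m
γ = 1/√(1 - 0.708²) = 1.416
L = L₀/γ = 925.4/1.416 = 653.5 m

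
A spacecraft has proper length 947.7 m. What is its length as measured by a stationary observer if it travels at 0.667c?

Proper length L₀ = 947.7 m
γ = 1/√(1 - 0.667²) = 1.3422
L = L₀/γ = 947.7/1.3422 = 706.1 m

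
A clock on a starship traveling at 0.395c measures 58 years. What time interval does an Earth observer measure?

Proper time Δt₀ = 58 years
γ = 1/√(1 - 0.395²) = 1.0885
Δt = γΔt₀ = 1.0885 × 58 = 63.13 years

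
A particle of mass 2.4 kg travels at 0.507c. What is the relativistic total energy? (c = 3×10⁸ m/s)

γ = 1/√(1 - 0.507²) = 1.160
mc² = 2.4 × (3×10⁸)² = 2.160×10¹⁷ J
E = γmc² = 1.160 × 2.160×10¹⁷ = 2.506×10¹⁷ J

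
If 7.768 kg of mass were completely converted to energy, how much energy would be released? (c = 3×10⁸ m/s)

Using E = mc²:
c² = (3×10⁸)² = 9×10¹⁶ m²/s²
E = 7.768 × 9×10¹⁶ = 6.991×10¹⁷ J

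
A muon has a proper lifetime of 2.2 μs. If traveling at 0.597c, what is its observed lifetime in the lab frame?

Proper lifetime τ₀ = 2.2 μs
γ = 1/√(1 - 0.597²) = 1.2465
τ = γτ₀ = 1.2465 × 2.2 μs = 2.742 μs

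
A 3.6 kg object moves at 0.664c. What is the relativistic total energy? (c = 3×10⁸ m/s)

γ = 1/√(1 - 0.664²) = 1.3374
mc² = 3.6 × (3×10⁸)² = 3.240×10¹⁷ J
E = γmc² = 1.3374 × 3.240×10¹⁷ = 4.333×10¹⁷ J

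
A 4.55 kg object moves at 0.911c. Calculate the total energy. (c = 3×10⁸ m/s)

γ = 1/√(1 - 0.911²) = 2.425
mc² = 4.55 × (3×10⁸)² = 4.095×10¹⁷ J
E = γmc² = 2.425 × 4.095×10¹⁷ = 9.930×10¹⁷ J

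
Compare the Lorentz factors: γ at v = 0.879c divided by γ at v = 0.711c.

γ₁ = 1/√(1 - 0.879²) = 2.097
γ₂ = 1/√(1 - 0.711²) = 1.422
γ₁/γ₂ = 2.097/1.422 = 1.475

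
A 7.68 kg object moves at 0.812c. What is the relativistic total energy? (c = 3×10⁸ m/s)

γ = 1/√(1 - 0.812²) = 1.713
mc² = 7.68 × (3×10⁸)² = 6.912×10¹⁷ J
E = γmc² = 1.713 × 6.912×10¹⁷ = 1.184×10¹⁸ J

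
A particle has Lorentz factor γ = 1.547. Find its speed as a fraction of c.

From γ = 1/√(1 - v²/c²):
1/γ² = 1/1.547² = 0.4178
v²/c² = 1 - 0.4178 = 0.5822
v/c = √(0.5822) = 0.7630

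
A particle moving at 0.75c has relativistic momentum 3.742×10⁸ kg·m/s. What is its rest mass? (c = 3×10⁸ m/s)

γ = 1/√(1 - 0.75²) = 1.512
v = 0.75 × 3×10⁸ = 2.250×10⁸ m/s
m = p/(γv) = 3.742×10⁸/(1.512 × 2.250×10⁸) = 1.100 kg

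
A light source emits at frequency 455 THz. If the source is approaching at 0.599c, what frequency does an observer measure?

β = v/c = 0.599
(1+β)/(1-β) = 1.599/0.401 = 3.988
Doppler factor = √(3.988) = 1.997
f_obs = 455 × 1.997 = 908.6 THz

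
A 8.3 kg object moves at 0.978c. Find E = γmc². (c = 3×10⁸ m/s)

γ = 1/√(1 - 0.978²) = 4.794
mc² = 8.3 × (3×10⁸)² = 7.470×10¹⁷ J
E = γmc² = 4.794 × 7.470×10¹⁷ = 3.581×10¹⁸ J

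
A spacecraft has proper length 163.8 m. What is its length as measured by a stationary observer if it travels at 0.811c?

Proper length L₀ = 163.8 m
γ = 1/√(1 - 0.811²) = 1.7093
L = L₀/γ = 163.8/1.7093 = 95.83 m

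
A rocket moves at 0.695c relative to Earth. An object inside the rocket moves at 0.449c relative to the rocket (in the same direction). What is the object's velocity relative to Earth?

u = (u' + v)/(1 + u'v/c²)
Numerator: 0.449 + 0.695 = 1.144
Denominator: 1 + 0.312055 = 1.312055
u = 1.144/1.312055 = 0.8719c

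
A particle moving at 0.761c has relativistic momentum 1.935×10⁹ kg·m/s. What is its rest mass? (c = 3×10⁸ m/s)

γ = 1/√(1 - 0.761²) = 1.5414
v = 0.761 × 3×10⁸ = 2.283×10⁸ m/s
m = p/(γv) = 1.935×10⁹/(1.5414 × 2.283×10⁸) = 5.499 kg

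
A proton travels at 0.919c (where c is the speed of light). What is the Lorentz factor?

v/c = 0.919, so (v/c)² = 0.844561
1 - (v/c)² = 0.155439
γ = 1/√(0.155439) = 2.536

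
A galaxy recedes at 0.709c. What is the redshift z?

β = 0.709
(1+β)/(1-β) = 1.709/0.291 = 5.873
√(5.873) = 2.423
z = 2.423 - 1 = 1.423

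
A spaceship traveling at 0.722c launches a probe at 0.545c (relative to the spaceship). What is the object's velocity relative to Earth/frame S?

u = (u' + v)/(1 + u'v/c²)
Numerator: 0.545 + 0.722 = 1.267
Denominator: 1 + 0.39349 = 1.39349
u = 1.267/1.39349 = 0.9092c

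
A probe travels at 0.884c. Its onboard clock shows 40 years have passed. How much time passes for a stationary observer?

Proper time Δt₀ = 40 years
γ = 1/√(1 - 0.884²) = 2.139
Δt = γΔt₀ = 2.139 × 40 = 85.56 years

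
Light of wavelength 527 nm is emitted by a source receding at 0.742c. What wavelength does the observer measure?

β = 0.742
Wavelength Doppler factor = √(1.742/0.258) = √(6.752) = 2.598
λ_obs = 527 × 2.598 = 1369 nm (redshift)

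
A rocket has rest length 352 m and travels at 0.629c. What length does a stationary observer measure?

Proper length L₀ = 352 m
γ = 1/√(1 - 0.629²) = 1.28633
L = L₀/γ = 352/1.28633 = 273.6 m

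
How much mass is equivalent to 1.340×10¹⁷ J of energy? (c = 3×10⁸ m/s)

From E = mc², we get m = E/c²
c² = (3×10⁸)² = 9×10¹⁶ m²/s²
m = 1.340×10¹⁷ / 9×10¹⁶ = 1.489 kg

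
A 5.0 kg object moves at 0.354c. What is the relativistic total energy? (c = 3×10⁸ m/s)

γ = 1/√(1 - 0.354²) = 1.06924
mc² = 5.0 × (3×10⁸)² = 4.500×10¹⁷ J
E = γmc² = 1.06924 × 4.500×10¹⁷ = 4.812×10¹⁷ J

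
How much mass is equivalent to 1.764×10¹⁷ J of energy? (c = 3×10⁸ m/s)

From E = mc², we get m = E/c²
c² = (3×10⁸)² = 9×10¹⁶ m²/s²
m = 1.764×10¹⁷ / 9×10¹⁶ = 1.960 kg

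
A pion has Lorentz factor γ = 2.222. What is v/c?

From γ = 1/√(1 - v²/c²):
1/γ² = 1/2.222² = 0.2025
v²/c² = 1 - 0.2025 = 0.7975
v/c = √(0.7975) = 0.8930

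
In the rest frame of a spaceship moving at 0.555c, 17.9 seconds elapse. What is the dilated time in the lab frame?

Proper time Δt₀ = 17.9 seconds
γ = 1/√(1 - 0.555²) = 1.202
Δt = γΔt₀ = 1.202 × 17.9 = 21.52 seconds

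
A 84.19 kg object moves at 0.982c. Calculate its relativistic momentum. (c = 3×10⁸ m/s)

γ = 1/√(1 - 0.982²) = 5.294
v = 0.982 × 3×10⁸ = 2.946×10⁸ m/s
p = γmv = 5.294 × 84.19 × 2.946×10⁸ = 1.313×10¹¹ kg·m/s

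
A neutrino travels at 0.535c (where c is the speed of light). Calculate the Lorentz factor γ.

v/c = 0.535, so (v/c)² = 0.286225
1 - (v/c)² = 0.713775
γ = 1/√(0.713775) = 1.184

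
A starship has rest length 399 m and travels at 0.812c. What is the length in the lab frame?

Proper length L₀ = 399 m
γ = 1/√(1 - 0.812²) = 1.713
L = L₀/γ = 399/1.713 = 232.9 m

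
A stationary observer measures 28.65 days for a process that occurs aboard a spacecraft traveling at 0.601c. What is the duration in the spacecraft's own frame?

Dilated time Δt = 28.65 days
γ = 1/√(1 - 0.601²) = 1.251
Δt₀ = Δt/γ = 28.65/1.251 = 22.90 days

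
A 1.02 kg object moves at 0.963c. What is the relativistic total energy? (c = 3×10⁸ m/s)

γ = 1/√(1 - 0.963²) = 3.7106
mc² = 1.02 × (3×10⁸)² = 9.180×10¹⁶ J
E = γmc² = 3.7106 × 9.180×10¹⁶ = 3.406×10¹⁷ J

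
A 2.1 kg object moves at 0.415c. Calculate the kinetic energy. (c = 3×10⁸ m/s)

γ = 1/√(1 - 0.415²) = 1.09912
γ - 1 = 0.09912
KE = (γ-1)mc² = 0.09912 × 2.1 × (3×10⁸)² = 1.873×10¹⁶ J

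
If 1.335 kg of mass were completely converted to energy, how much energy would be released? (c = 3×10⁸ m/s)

Using E = mc²:
c² = (3×10⁸)² = 9×10¹⁶ m²/s²
E = 1.335 × 9×10¹⁶ = 1.202×10¹⁷ J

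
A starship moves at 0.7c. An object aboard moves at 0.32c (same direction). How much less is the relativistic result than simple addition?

Classical: u' + v = 0.32 + 0.7 = 1.02c
Relativistic: u = (0.32 + 0.7)/(1 + 0.224) = 1.02/1.224 = 0.8333c
Difference: 1.02 - 0.8333 = 0.1867c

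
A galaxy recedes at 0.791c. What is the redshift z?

β = 0.791
(1+β)/(1-β) = 1.791/0.209 = 8.569
√(8.569) = 2.927
z = 2.927 - 1 = 1.927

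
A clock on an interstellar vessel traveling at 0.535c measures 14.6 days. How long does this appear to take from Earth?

Proper time Δt₀ = 14.6 days
γ = 1/√(1 - 0.535²) = 1.1836
Δt = γΔt₀ = 1.1836 × 14.6 = 17.28 days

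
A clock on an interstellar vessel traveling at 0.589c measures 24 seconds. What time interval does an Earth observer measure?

Proper time Δt₀ = 24 seconds
γ = 1/√(1 - 0.589²) = 1.2374
Δt = γΔt₀ = 1.2374 × 24 = 29.70 seconds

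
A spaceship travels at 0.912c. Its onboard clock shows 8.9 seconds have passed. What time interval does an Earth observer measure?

Proper time Δt₀ = 8.9 seconds
γ = 1/√(1 - 0.912²) = 2.438
Δt = γΔt₀ = 2.438 × 8.9 = 21.70 seconds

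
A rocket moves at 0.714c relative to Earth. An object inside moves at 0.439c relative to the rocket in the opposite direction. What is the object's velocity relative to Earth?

Object's velocity in rocket frame is u' = -0.439c
u = (u' + v)/(1 + u'v/c²) = (v - 0.439)/(1 - 0.439·v/c²)
Numerator: 0.714 - 0.439 = 0.275
Denominator: 1 - 0.313446 = 0.686554
u = 0.275/0.686554 = 0.4006c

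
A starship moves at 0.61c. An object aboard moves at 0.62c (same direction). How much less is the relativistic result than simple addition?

Classical: u' + v = 0.62 + 0.61 = 1.23c
Relativistic: u = (0.62 + 0.61)/(1 + 0.3782) = 1.23/1.3782 = 0.8925c
Difference: 1.23 - 0.8925 = 0.3375c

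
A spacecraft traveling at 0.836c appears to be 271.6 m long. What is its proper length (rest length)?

Contracted length L = 271.6 m
γ = 1/√(1 - 0.836²) = 1.8224
L₀ = γL = 1.8224 × 271.6 = 495.0 m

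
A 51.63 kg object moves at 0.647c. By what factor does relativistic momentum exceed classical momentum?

p_rel = γmv, p_class = mv
Ratio = γ = 1/√(1 - 0.647²) = 1.311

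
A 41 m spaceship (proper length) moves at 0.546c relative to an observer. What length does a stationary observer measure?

Proper length L₀ = 41 m
γ = 1/√(1 - 0.546²) = 1.1936
L = L₀/γ = 41/1.1936 = 34.35 m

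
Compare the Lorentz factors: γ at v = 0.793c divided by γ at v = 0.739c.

γ₁ = 1/√(1 - 0.793²) = 1.641
γ₂ = 1/√(1 - 0.739²) = 1.484
γ₁/γ₂ = 1.641/1.484 = 1.106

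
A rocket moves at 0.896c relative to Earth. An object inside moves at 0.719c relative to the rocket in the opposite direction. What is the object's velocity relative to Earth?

Object's velocity in rocket frame is u' = -0.719c
u = (u' + v)/(1 + u'v/c²) = (v - 0.719)/(1 - 0.719·v/c²)
Numerator: 0.896 - 0.719 = 0.177
Denominator: 1 - 0.644224 = 0.355776
u = 0.177/0.355776 = 0.4975c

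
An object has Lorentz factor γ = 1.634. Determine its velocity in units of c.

From γ = 1/√(1 - v²/c²):
1/γ² = 1/1.634² = 0.3745
v²/c² = 1 - 0.3745 = 0.6255
v/c = √(0.6255) = 0.7909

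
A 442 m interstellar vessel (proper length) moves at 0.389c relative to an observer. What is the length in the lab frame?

Proper length L₀ = 442 m
γ = 1/√(1 - 0.389²) = 1.0855
L = L₀/γ = 442/1.0855 = 407.2 m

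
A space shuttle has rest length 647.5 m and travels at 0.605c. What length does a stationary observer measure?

Proper length L₀ = 647.5 m
γ = 1/√(1 - 0.605²) = 1.2559
L = L₀/γ = 647.5/1.2559 = 515.6 m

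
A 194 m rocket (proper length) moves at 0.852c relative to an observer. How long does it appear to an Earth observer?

Proper length L₀ = 194 m
γ = 1/√(1 - 0.852²) = 1.910
L = L₀/γ = 194/1.910 = 101.6 m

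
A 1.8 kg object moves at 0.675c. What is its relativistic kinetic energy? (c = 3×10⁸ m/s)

γ = 1/√(1 - 0.675²) = 1.35535
γ - 1 = 0.35535
KE = (γ-1)mc² = 0.35535 × 1.8 × (3×10⁸)² = 5.757×10¹⁶ J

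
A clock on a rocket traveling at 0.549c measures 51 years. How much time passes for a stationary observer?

Proper time Δt₀ = 51 years
γ = 1/√(1 - 0.549²) = 1.1964
Δt = γΔt₀ = 1.1964 × 51 = 61.02 years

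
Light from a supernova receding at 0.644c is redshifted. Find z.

β = 0.644
(1+β)/(1-β) = 1.644/0.356 = 4.618
√(4.618) = 2.149
z = 2.149 - 1 = 1.149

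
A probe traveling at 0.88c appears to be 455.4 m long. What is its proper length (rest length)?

Contracted length L = 455.4 m
γ = 1/√(1 - 0.88²) = 2.1054
L₀ = γL = 2.1054 × 455.4 = 958.8 m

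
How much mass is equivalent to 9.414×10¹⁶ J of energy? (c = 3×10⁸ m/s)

From E = mc², we get m = E/c²
c² = (3×10⁸)² = 9×10¹⁶ m²/s²
m = 9.414×10¹⁶ / 9×10¹⁶ = 1.046 kg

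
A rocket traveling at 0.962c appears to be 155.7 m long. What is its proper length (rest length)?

Contracted length L = 155.7 m
γ = 1/√(1 - 0.962²) = 3.662
L₀ = γL = 3.662 × 155.7 = 570.2 m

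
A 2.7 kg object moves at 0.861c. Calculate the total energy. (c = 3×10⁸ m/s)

γ = 1/√(1 - 0.861²) = 1.9662
mc² = 2.7 × (3×10⁸)² = 2.430×10¹⁷ J
E = γmc² = 1.9662 × 2.430×10¹⁷ = 4.778×10¹⁷ J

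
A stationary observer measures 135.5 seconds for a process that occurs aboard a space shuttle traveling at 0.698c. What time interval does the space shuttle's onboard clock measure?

Dilated time Δt = 135.5 seconds
γ = 1/√(1 - 0.698²) = 1.3965
Δt₀ = Δt/γ = 135.5/1.3965 = 97.03 seconds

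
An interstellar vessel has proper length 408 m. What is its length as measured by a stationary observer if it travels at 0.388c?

Proper length L₀ = 408 m
γ = 1/√(1 - 0.388²) = 1.085
L = L₀/γ = 408/1.085 = 376.0 m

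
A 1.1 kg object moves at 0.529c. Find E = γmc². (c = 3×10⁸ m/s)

γ = 1/√(1 - 0.529²) = 1.1784
mc² = 1.1 × (3×10⁸)² = 9.900×10¹⁶ J
E = γmc² = 1.1784 × 9.900×10¹⁶ = 1.167×10¹⁷ J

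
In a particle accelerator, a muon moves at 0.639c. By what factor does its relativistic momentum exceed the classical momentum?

p_rel = γmv, p_class = mv
Ratio = γ = 1/√(1 - 0.639²)
= 1/√(0.591679) = 1.300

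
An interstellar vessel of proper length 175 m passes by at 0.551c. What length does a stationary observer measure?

Proper length L₀ = 175 m
γ = 1/√(1 - 0.551²) = 1.1983
L = L₀/γ = 175/1.1983 = 146.0 m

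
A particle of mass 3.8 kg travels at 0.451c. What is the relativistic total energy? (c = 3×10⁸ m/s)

γ = 1/√(1 - 0.451²) = 1.1204
mc² = 3.8 × (3×10⁸)² = 3.420×10¹⁷ J
E = γmc² = 1.1204 × 3.420×10¹⁷ = 3.832×10¹⁷ J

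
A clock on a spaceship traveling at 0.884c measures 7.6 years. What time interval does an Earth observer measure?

Proper time Δt₀ = 7.6 years
γ = 1/√(1 - 0.884²) = 2.139
Δt = γΔt₀ = 2.139 × 7.6 = 16.26 years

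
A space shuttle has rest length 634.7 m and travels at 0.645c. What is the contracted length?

Proper length L₀ = 634.7 m
γ = 1/√(1 - 0.645²) = 1.3086
L = L₀/γ = 634.7/1.3086 = 485.0 m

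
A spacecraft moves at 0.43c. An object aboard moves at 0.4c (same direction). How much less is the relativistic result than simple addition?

Classical: u' + v = 0.4 + 0.43 = 0.83c
Relativistic: u = (0.4 + 0.43)/(1 + 0.172) = 0.83/1.172 = 0.7082c
Difference: 0.83 - 0.7082 = 0.1218c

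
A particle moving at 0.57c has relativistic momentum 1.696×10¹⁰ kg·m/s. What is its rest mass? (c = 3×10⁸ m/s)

γ = 1/√(1 - 0.57²) = 1.2171
v = 0.57 × 3×10⁸ = 1.710×10⁸ m/s
m = p/(γv) = 1.696×10¹⁰/(1.2171 × 1.710×10⁸) = 81.49 kg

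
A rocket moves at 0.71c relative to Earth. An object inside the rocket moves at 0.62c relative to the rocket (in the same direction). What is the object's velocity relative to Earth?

u = (u' + v)/(1 + u'v/c²)
Numerator: 0.62 + 0.71 = 1.33
Denominator: 1 + 0.4402 = 1.4402
u = 1.33/1.4402 = 0.9235c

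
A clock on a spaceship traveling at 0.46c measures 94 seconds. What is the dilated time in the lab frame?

Proper time Δt₀ = 94 seconds
γ = 1/√(1 - 0.46²) = 1.1262
Δt = γΔt₀ = 1.1262 × 94 = 105.9 seconds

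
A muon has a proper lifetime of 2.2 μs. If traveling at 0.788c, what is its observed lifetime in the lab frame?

Proper lifetime τ₀ = 2.2 μs
γ = 1/√(1 - 0.788²) = 1.624
τ = γτ₀ = 1.624 × 2.2 μs = 3.573 μs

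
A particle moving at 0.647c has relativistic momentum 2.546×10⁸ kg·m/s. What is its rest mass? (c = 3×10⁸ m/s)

γ = 1/√(1 - 0.647²) = 1.3115
v = 0.647 × 3×10⁸ = 1.941×10⁸ m/s
m = p/(γv) = 2.546×10⁸/(1.3115 × 1.941×10⁸) = 1.000 kg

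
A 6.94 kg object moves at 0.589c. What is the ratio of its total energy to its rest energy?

E = γmc², E₀ = mc²
E/E₀ = γ = 1/√(1 - 0.589²) = 1.237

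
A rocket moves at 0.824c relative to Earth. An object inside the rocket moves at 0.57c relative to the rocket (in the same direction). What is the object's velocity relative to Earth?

u = (u' + v)/(1 + u'v/c²)
Numerator: 0.57 + 0.824 = 1.394
Denominator: 1 + 0.46968 = 1.46968
u = 1.394/1.46968 = 0.9485c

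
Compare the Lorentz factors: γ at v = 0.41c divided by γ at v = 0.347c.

γ₁ = 1/√(1 - 0.41²) = 1.096
γ₂ = 1/√(1 - 0.347²) = 1.066
γ₁/γ₂ = 1.096/1.066 = 1.028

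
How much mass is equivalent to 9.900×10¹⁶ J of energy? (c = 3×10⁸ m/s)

From E = mc², we get m = E/c²
c² = (3×10⁸)² = 9×10¹⁶ m²/s²
m = 9.900×10¹⁶ / 9×10¹⁶ = 1.100 kg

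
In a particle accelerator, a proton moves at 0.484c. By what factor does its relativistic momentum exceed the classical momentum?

p_rel = γmv, p_class = mv
Ratio = γ = 1/√(1 - 0.484²)
= 1/√(0.765744) = 1.143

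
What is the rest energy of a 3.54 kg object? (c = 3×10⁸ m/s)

c² = (3×10⁸)² = 9.000×10¹⁶ m²/s²
E₀ = mc² = 3.54 × 9.000×10¹⁶ = 3.186×10¹⁷ J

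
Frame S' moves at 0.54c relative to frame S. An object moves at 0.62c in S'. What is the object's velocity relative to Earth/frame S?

u = (u' + v)/(1 + u'v/c²)
Numerator: 0.62 + 0.54 = 1.16
Denominator: 1 + 0.3348 = 1.3348
u = 1.16/1.3348 = 0.8690c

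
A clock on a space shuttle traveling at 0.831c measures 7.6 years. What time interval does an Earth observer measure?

Proper time Δt₀ = 7.6 years
γ = 1/√(1 - 0.831²) = 1.798
Δt = γΔt₀ = 1.798 × 7.6 = 13.66 years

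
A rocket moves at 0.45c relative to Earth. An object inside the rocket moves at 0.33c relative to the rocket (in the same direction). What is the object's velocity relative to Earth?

u = (u' + v)/(1 + u'v/c²)
Numerator: 0.33 + 0.45 = 0.78
Denominator: 1 + 0.1485 = 1.1485
u = 0.78/1.1485 = 0.6791c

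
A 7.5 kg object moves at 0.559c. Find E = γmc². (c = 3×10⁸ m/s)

γ = 1/√(1 - 0.559²) = 1.206
mc² = 7.5 × (3×10⁸)² = 6.750×10¹⁷ J
E = γmc² = 1.206 × 6.750×10¹⁷ = 8.141×10¹⁷ J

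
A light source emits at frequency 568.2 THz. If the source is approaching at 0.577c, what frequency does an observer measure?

β = v/c = 0.577
(1+β)/(1-β) = 1.577/0.423 = 3.728
Doppler factor = √(3.728) = 1.931
f_obs = 568.2 × 1.931 = 1097 THz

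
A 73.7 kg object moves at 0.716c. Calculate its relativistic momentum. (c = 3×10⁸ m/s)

γ = 1/√(1 - 0.716²) = 1.4325
v = 0.716 × 3×10⁸ = 2.148×10⁸ m/s
p = γmv = 1.4325 × 73.7 × 2.148×10⁸ = 2.268×10¹⁰ kg·m/s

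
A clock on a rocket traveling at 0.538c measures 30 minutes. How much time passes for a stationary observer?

Proper time Δt₀ = 30 minutes
γ = 1/√(1 - 0.538²) = 1.1863
Δt = γΔt₀ = 1.1863 × 30 = 35.59 minutes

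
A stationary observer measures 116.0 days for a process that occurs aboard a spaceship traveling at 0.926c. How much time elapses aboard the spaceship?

Dilated time Δt = 116.0 days
γ = 1/√(1 - 0.926²) = 2.649
Δt₀ = Δt/γ = 116.0/2.649 = 43.79 days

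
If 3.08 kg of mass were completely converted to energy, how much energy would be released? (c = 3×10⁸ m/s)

Using E = mc²:
c² = (3×10⁸)² = 9×10¹⁶ m²/s²
E = 3.08 × 9×10¹⁶ = 2.772×10¹⁷ J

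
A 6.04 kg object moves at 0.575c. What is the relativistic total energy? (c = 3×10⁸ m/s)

γ = 1/√(1 - 0.575²) = 1.2223
mc² = 6.04 × (3×10⁸)² = 5.436×10¹⁷ J
E = γmc² = 1.2223 × 5.436×10¹⁷ = 6.644×10¹⁷ J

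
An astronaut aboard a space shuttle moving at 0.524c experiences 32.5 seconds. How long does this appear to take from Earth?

Proper time Δt₀ = 32.5 seconds
γ = 1/√(1 - 0.524²) = 1.174
Δt = γΔt₀ = 1.174 × 32.5 = 38.16 seconds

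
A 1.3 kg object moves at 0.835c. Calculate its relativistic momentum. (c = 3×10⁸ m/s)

γ = 1/√(1 - 0.835²) = 1.8174
v = 0.835 × 3×10⁸ = 2.505×10⁸ m/s
p = γmv = 1.8174 × 1.3 × 2.505×10⁸ = 5.918×10⁸ kg·m/s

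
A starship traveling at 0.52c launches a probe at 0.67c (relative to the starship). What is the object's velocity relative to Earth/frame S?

u = (u' + v)/(1 + u'v/c²)
Numerator: 0.67 + 0.52 = 1.19
Denominator: 1 + 0.3484 = 1.3484
u = 1.19/1.3484 = 0.8825c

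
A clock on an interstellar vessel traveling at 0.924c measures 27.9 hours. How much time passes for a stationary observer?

Proper time Δt₀ = 27.9 hours
γ = 1/√(1 - 0.924²) = 2.615
Δt = γΔt₀ = 2.615 × 27.9 = 72.96 hours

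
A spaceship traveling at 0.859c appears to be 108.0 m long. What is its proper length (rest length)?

Contracted length L = 108.0 m
γ = 1/√(1 - 0.859²) = 1.953
L₀ = γL = 1.953 × 108.0 = 210.9 m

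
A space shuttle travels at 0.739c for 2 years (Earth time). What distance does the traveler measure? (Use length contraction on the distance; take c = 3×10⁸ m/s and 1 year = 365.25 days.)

Earth distance: d = v × t = 0.739c × 2 yr = 1.399×10¹⁶ m
γ = 1.484
d' = d/γ = 1.399×10¹⁶/1.484 = 9.427×10¹⁵ m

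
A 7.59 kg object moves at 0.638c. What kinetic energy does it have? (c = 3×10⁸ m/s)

γ = 1/√(1 - 0.638²) = 1.2986
γ - 1 = 0.2986
KE = (γ-1)mc² = 0.2986 × 7.59 × (3×10⁸)² = 2.040×10¹⁷ J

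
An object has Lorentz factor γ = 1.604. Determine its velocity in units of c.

From γ = 1/√(1 - v²/c²):
1/γ² = 1/1.604² = 0.3887
v²/c² = 1 - 0.3887 = 0.6113
v/c = √(0.6113) = 0.7819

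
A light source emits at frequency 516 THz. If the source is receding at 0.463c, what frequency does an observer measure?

β = v/c = 0.463
(1-β)/(1+β) = 0.537/1.463 = 0.36705
Doppler factor = √(0.36705) = 0.6058
f_obs = 516 × 0.6058 = 312.6 THz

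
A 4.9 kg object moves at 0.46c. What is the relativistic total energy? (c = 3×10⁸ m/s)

γ = 1/√(1 - 0.46²) = 1.1262
mc² = 4.9 × (3×10⁸)² = 4.410×10¹⁷ J
E = γmc² = 1.1262 × 4.410×10¹⁷ = 4.967×10¹⁷ J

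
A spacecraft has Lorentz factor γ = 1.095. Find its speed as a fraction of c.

From γ = 1/√(1 - v²/c²):
1/γ² = 1/1.095² = 0.8340
v²/c² = 1 - 0.8340 = 0.1660
v/c = √(0.1660) = 0.4074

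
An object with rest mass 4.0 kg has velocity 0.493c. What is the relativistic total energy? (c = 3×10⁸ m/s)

γ = 1/√(1 - 0.493²) = 1.1494
mc² = 4.0 × (3×10⁸)² = 3.600×10¹⁷ J
E = γmc² = 1.1494 × 3.600×10¹⁷ = 4.138×10¹⁷ J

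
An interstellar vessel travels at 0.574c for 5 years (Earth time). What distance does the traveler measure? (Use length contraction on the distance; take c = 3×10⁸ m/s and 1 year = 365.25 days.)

Earth distance: d = v × t = 0.574c × 5 yr = 2.717×10¹⁶ m
γ = 1.221
d' = d/γ = 2.717×10¹⁶/1.221 = 2.225×10¹⁶ m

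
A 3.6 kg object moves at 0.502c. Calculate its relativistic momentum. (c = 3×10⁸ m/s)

γ = 1/√(1 - 0.502²) = 1.15625
v = 0.502 × 3×10⁸ = 1.506×10⁸ m/s
p = γmv = 1.15625 × 3.6 × 1.506×10⁸ = 6.269×10⁸ kg·m/s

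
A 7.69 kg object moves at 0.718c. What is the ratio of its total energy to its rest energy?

E = γmc², E₀ = mc²
E/E₀ = γ = 1/√(1 - 0.718²) = 1.437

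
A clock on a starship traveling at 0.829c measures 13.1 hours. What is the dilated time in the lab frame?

Proper time Δt₀ = 13.1 hours
γ = 1/√(1 - 0.829²) = 1.788
Δt = γΔt₀ = 1.788 × 13.1 = 23.42 hours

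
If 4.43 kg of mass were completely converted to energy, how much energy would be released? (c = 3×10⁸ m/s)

Using E = mc²:
c² = (3×10⁸)² = 9×10¹⁶ m²/s²
E = 4.43 × 9×10¹⁶ = 3.987×10¹⁷ J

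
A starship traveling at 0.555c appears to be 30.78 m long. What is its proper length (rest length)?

Contracted length L = 30.78 m
γ = 1/√(1 - 0.555²) = 1.202
L₀ = γL = 1.202 × 30.78 = 37.00 m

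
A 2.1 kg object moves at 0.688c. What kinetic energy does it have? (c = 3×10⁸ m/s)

γ = 1/√(1 - 0.688²) = 1.37796
γ - 1 = 0.37796
KE = (γ-1)mc² = 0.37796 × 2.1 × (3×10⁸)² = 7.143×10¹⁶ J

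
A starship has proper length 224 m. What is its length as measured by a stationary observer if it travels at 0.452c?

Proper length L₀ = 224 m
γ = 1/√(1 - 0.452²) = 1.121
L = L₀/γ = 224/1.121 = 199.8 m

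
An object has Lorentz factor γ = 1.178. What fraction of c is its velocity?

From γ = 1/√(1 - v²/c²):
1/γ² = 1/1.178² = 0.7206
v²/c² = 1 - 0.7206 = 0.2794
v/c = √(0.2794) = 0.5286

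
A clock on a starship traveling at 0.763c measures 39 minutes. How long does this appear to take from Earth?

Proper time Δt₀ = 39 minutes
γ = 1/√(1 - 0.763²) = 1.547
Δt = γΔt₀ = 1.547 × 39 = 60.33 minutes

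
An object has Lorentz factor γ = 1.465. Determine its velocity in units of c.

From γ = 1/√(1 - v²/c²):
1/γ² = 1/1.465² = 0.4659
v²/c² = 1 - 0.4659 = 0.5341
v/c = √(0.5341) = 0.7308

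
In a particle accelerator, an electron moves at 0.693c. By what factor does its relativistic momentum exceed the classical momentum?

p_rel = γmv, p_class = mv
Ratio = γ = 1/√(1 - 0.693²)
= 1/√(0.519751) = 1.387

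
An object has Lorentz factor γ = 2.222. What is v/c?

From γ = 1/√(1 - v²/c²):
1/γ² = 1/2.222² = 0.2025
v²/c² = 1 - 0.2025 = 0.7975
v/c = √(0.7975) = 0.8930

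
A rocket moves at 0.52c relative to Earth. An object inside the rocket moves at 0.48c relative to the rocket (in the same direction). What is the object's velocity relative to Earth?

u = (u' + v)/(1 + u'v/c²)
Numerator: 0.48 + 0.52 = 1
Denominator: 1 + 0.2496 = 1.2496
u = 1/1.2496 = 0.8003c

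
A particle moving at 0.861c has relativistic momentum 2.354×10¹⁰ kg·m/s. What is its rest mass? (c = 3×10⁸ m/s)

γ = 1/√(1 - 0.861²) = 1.9662
v = 0.861 × 3×10⁸ = 2.583×10⁸ m/s
m = p/(γv) = 2.354×10¹⁰/(1.9662 × 2.583×10⁸) = 46.35 kg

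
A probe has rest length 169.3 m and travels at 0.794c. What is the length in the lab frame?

Proper length L₀ = 169.3 m
γ = 1/√(1 - 0.794²) = 1.645
L = L₀/γ = 169.3/1.645 = 102.9 m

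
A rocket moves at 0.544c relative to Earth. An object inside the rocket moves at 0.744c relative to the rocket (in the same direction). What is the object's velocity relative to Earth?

u = (u' + v)/(1 + u'v/c²)
Numerator: 0.744 + 0.544 = 1.288
Denominator: 1 + 0.404736 = 1.404736
u = 1.288/1.404736 = 0.9169c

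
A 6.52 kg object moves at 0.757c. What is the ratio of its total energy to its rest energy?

E = γmc², E₀ = mc²
E/E₀ = γ = 1/√(1 - 0.757²) = 1.530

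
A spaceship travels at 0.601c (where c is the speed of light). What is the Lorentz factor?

v/c = 0.601, so (v/c)² = 0.361201
1 - (v/c)² = 0.638799
γ = 1/√(0.638799) = 1.251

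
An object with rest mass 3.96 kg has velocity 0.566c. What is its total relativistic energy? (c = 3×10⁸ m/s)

γ = 1/√(1 - 0.566²) = 1.213
mc² = 3.96 × (3×10⁸)² = 3.564×10¹⁷ J
E = γmc² = 1.213 × 3.564×10¹⁷ = 4.323×10¹⁷ J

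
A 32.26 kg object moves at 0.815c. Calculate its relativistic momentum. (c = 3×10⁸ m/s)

γ = 1/√(1 - 0.815²) = 1.726
v = 0.815 × 3×10⁸ = 2.445×10⁸ m/s
p = γmv = 1.726 × 32.26 × 2.445×10⁸ = 1.361×10¹⁰ kg·m/s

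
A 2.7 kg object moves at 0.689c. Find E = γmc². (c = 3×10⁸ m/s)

γ = 1/√(1 - 0.689²) = 1.380
mc² = 2.7 × (3×10⁸)² = 2.430×10¹⁷ J
E = γmc² = 1.380 × 2.430×10¹⁷ = 3.353×10¹⁷ J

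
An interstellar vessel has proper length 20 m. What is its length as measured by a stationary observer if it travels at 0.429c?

Proper length L₀ = 20 m
γ = 1/√(1 - 0.429²) = 1.107
L = L₀/γ = 20/1.107 = 18.07 m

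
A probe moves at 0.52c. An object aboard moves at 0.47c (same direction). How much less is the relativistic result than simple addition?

Classical: u' + v = 0.47 + 0.52 = 0.99c
Relativistic: u = (0.47 + 0.52)/(1 + 0.2444) = 0.99/1.2444 = 0.7956c
Difference: 0.99 - 0.7956 = 0.1944c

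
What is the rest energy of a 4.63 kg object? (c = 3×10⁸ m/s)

c² = (3×10⁸)² = 9.000×10¹⁶ m²/s²
E₀ = mc² = 4.63 × 9.000×10¹⁶ = 4.167×10¹⁷ J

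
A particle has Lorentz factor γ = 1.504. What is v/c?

From γ = 1/√(1 - v²/c²):
1/γ² = 1/1.504² = 0.4421
v²/c² = 1 - 0.4421 = 0.5579
v/c = √(0.5579) = 0.7469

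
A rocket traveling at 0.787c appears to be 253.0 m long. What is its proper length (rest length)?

Contracted length L = 253.0 m
γ = 1/√(1 - 0.787²) = 1.621
L₀ = γL = 1.621 × 253.0 = 410.1 m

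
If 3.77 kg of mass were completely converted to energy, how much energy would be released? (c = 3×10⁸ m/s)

Using E = mc²:
c² = (3×10⁸)² = 9×10¹⁶ m²/s²
E = 3.77 × 9×10¹⁶ = 3.393×10¹⁷ J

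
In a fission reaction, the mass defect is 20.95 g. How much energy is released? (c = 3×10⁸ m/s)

Convert mass defect: Δm = 20.95 g = 0.02095 kg
E = Δm·c² = 0.02095 × (3×10⁸)²
= 0.02095 × 9×10¹⁶ = 1.886×10¹⁵ J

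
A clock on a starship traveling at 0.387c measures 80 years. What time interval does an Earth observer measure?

Proper time Δt₀ = 80 years
γ = 1/√(1 - 0.387²) = 1.0845
Δt = γΔt₀ = 1.0845 × 80 = 86.76 years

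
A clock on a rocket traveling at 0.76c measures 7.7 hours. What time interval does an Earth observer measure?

Proper time Δt₀ = 7.7 hours
γ = 1/√(1 - 0.76²) = 1.539
Δt = γΔt₀ = 1.539 × 7.7 = 11.85 hours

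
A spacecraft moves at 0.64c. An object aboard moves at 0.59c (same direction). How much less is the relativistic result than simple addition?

Classical: u' + v = 0.59 + 0.64 = 1.23c
Relativistic: u = (0.59 + 0.64)/(1 + 0.3776) = 1.23/1.3776 = 0.8929c
Difference: 1.23 - 0.8929 = 0.3371c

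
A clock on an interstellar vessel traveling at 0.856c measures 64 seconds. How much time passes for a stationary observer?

Proper time Δt₀ = 64 seconds
γ = 1/√(1 - 0.856²) = 1.934
Δt = γΔt₀ = 1.934 × 64 = 123.8 seconds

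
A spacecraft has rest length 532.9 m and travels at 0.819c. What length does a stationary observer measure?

Proper length L₀ = 532.9 m
γ = 1/√(1 - 0.819²) = 1.7428
L = L₀/γ = 532.9/1.7428 = 305.8 m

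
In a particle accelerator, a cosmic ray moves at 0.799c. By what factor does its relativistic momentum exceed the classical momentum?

p_rel = γmv, p_class = mv
Ratio = γ = 1/√(1 - 0.799²)
= 1/√(0.361599) = 1.663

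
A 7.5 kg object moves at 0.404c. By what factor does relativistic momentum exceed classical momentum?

p_rel = γmv, p_class = mv
Ratio = γ = 1/√(1 - 0.404²) = 1.093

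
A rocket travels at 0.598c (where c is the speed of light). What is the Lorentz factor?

v/c = 0.598, so (v/c)² = 0.357604
1 - (v/c)² = 0.642396
γ = 1/√(0.642396) = 1.248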